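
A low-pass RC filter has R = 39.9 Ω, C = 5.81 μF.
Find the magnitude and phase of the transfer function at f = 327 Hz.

Step 1 — Angular frequency: ω = 2π·327 = 2055 rad/s.
Step 2 — Transfer function: H(jω) = 1/(1 + jωRC).
Step 3 — Denominator: 1 + jωRC = 1 + j·2055·39.9·5.81e-06 = 1 + j0.4763.
Step 4 — H = 0.8151 - j0.3882.
Step 5 — Magnitude: |H| = 0.9028 (-0.9 dB); phase: φ = -25.5°.

|H| = 0.9028 (-0.9 dB), φ = -25.5°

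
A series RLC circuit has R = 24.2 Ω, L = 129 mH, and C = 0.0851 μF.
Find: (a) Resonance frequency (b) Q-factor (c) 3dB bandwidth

Step 1 — Resonance condition Im(Z)=0 gives ω₀ = 1/√(LC).
Step 2 — ω₀ = 1/√(0.129·8.51e-08) = 9544 rad/s.
Step 3 — f₀ = ω₀/(2π) = 1519 Hz.
Step 4 — Series Q: Q = ω₀L/R = 9544·0.129/24.2 = 50.88.
Step 5 — 3dB bandwidth: Δω = ω₀/Q = 187.6 rad/s; BW = Δω/(2π) = 29.86 Hz.

(a) f₀ = 1519 Hz  (b) Q = 50.88  (c) BW = 29.86 Hz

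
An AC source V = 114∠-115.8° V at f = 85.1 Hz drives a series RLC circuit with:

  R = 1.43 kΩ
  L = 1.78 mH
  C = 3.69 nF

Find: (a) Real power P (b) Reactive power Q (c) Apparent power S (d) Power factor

Step 1 — Angular frequency: ω = 2π·f = 2π·85.1 = 534.7 rad/s.
Step 2 — Component impedances:
  R: Z = R = 1430 Ω
  L: Z = jωL = j·534.7·0.00178 = 0 + j0.9518 Ω
  C: Z = 1/(jωC) = -j/(ω·C) = 0 - j5.068e+05 Ω
Step 3 — Series combination: Z_total = R + L + C = 1430 - j5.068e+05 Ω = 5.068e+05∠-89.8° Ω.
Step 4 — Source phasor: V = 114∠-115.8° V = -49.62 - j102.6 V.
Step 5 — Current: I = V / Z = 0.0002022 - j9.847e-05 A = 0.0002249∠-26.0° A.
Step 6 — Complex power: S = V·I* = 7.235e-05 - j0.02564 VA.
Step 7 — Real power: P = Re(S) = 7.235e-05 W.
Step 8 — Reactive power: Q = Im(S) = -0.02564 VAR.
Step 9 — Apparent power: |S| = 0.02564 VA.
Step 10 — Power factor: PF = P/|S| = 0.002821 (leading).

(a) P = 7.235e-05 W  (b) Q = -0.02564 VAR  (c) S = 0.02564 VA  (d) PF = 0.002821 (leading)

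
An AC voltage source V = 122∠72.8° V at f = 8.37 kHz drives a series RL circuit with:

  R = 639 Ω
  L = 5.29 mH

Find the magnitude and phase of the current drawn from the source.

Step 1 — Angular frequency: ω = 2π·f = 2π·8370 = 5.259e+04 rad/s.
Step 2 — Component impedances:
  R: Z = R = 639 Ω
  L: Z = jωL = j·5.259e+04·0.00529 = 0 + j278.2 Ω
Step 3 — Series combination: Z_total = R + L = 639 + j278.2 Ω = 696.9∠23.5° Ω.
Step 4 — Source phasor: V = 122∠72.8° V = 36.08 + j116.5 V.
Step 5 — Ohm's law: I = V / Z_total = (36.08 + j116.5) / (639 + j278.2) = 0.1142 + j0.1327 A.
Step 6 — Convert to polar: |I| = 0.1751 A, ∠I = 49.3°.

I = 0.1751∠49.3° A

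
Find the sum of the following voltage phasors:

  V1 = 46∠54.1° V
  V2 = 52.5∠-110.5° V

Step 1 — Convert each phasor to rectangular form:
  V1 = 46·(cos(54.1°) + j·sin(54.1°)) = 26.97 + j37.26 V
  V2 = 52.5·(cos(-110.5°) + j·sin(-110.5°)) = -18.39 - j49.18 V
Step 2 — Sum components: V_total = 8.587 - j11.91 V.
Step 3 — Convert to polar: |V_total| = 14.69 V, ∠V_total = -54.2°.

V_total = 14.69∠-54.2° V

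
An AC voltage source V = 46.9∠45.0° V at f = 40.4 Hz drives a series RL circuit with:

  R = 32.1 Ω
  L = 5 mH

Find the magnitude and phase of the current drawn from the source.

Step 1 — Angular frequency: ω = 2π·f = 2π·40.4 = 253.8 rad/s.
Step 2 — Component impedances:
  R: Z = R = 32.1 Ω
  L: Z = jωL = j·253.8·0.005 = 0 + j1.269 Ω
Step 3 — Series combination: Z_total = R + L = 32.1 + j1.269 Ω = 32.13∠2.3° Ω.
Step 4 — Source phasor: V = 46.9∠45.0° V = 33.16 + j33.16 V.
Step 5 — Ohm's law: I = V / Z_total = (33.16 + j33.16) / (32.1 + j1.269) = 1.072 + j0.9907 A.
Step 6 — Convert to polar: |I| = 1.46 A, ∠I = 42.7°.

I = 1.46∠42.7° A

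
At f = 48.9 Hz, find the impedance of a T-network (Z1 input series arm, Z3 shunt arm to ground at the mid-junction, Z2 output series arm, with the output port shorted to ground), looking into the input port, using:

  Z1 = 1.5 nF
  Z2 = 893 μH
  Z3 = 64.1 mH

Step 1 — Angular frequency: ω = 2π·f = 2π·48.9 = 307.2 rad/s.
Step 2 — Component impedances:
  Z1: Z = 1/(jωC) = -j/(ω·C) = 0 - j2.17e+06 Ω
  Z2: Z = jωL = j·307.2·0.000893 = 0 + j0.2744 Ω
  Z3: Z = jωL = j·307.2·0.0641 = 0 + j19.69 Ω
Step 3 — With the output port shorted to ground, the output series arm Z2 runs from the junction to ground; the shunt arm Z3 also runs from the junction to ground. They appear in parallel: Z3 || Z2 = 0 + j0.2706 Ω.
Step 4 — Series with input arm Z1: Z_in = Z1 + (Z3 || Z2) = 0 - j2.17e+06 Ω = 2.17e+06∠-90.0° Ω.

Z = 0 - j2.17e+06 Ω = 2.17e+06∠-90.0° Ω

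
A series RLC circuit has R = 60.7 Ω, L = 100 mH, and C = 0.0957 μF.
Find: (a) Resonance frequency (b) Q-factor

Step 1 — Resonance condition Im(Z)=0 gives ω₀ = 1/√(LC).
Step 2 — ω₀ = 1/√(0.1·9.57e-08) = 1.022e+04 rad/s.
Step 3 — f₀ = ω₀/(2π) = 1627 Hz.
Step 4 — Series Q: Q = ω₀L/R = 1.022e+04·0.1/60.7 = 16.84.

(a) f₀ = 1627 Hz  (b) Q = 16.84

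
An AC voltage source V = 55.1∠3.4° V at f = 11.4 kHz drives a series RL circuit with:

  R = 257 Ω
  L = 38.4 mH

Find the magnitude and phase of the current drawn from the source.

Step 1 — Angular frequency: ω = 2π·f = 2π·1.14e+04 = 7.163e+04 rad/s.
Step 2 — Component impedances:
  R: Z = R = 257 Ω
  L: Z = jωL = j·7.163e+04·0.0384 = 0 + j2751 Ω
Step 3 — Series combination: Z_total = R + L = 257 + j2751 Ω = 2763∠84.7° Ω.
Step 4 — Source phasor: V = 55.1∠3.4° V = 55 + j3.268 V.
Step 5 — Ohm's law: I = V / Z_total = (55 + j3.268) / (257 + j2751) = 0.00303 - j0.01971 A.
Step 6 — Convert to polar: |I| = 0.01995 A, ∠I = -81.3°.

I = 0.01995∠-81.3° A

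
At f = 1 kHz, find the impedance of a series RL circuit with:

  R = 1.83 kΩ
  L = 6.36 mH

Step 1 — Angular frequency: ω = 2π·f = 2π·1000 = 6283 rad/s.
Step 2 — Component impedances:
  R: Z = R = 1830 Ω
  L: Z = jωL = j·6283·0.00636 = 0 + j39.96 Ω
Step 3 — Series combination: Z_total = R + L = 1830 + j39.96 Ω = 1830∠1.3° Ω.

Z = 1830 + j39.96 Ω = 1830∠1.3° Ω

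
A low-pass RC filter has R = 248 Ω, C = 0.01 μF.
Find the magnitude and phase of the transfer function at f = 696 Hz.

Step 1 — Angular frequency: ω = 2π·696 = 4373 rad/s.
Step 2 — Transfer function: H(jω) = 1/(1 + jωRC).
Step 3 — Denominator: 1 + jωRC = 1 + j·4373·248·1e-08 = 1 + j0.01085.
Step 4 — H = 0.9999 - j0.01084.
Step 5 — Magnitude: |H| = 0.9999 (-0.0 dB); phase: φ = -0.6°.

|H| = 0.9999 (-0.0 dB), φ = -0.6°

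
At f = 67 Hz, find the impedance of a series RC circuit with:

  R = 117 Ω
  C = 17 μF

Step 1 — Angular frequency: ω = 2π·f = 2π·67 = 421 rad/s.
Step 2 — Component impedances:
  R: Z = R = 117 Ω
  C: Z = 1/(jωC) = -j/(ω·C) = 0 - j139.7 Ω
Step 3 — Series combination: Z_total = R + C = 117 - j139.7 Ω = 182.2∠-50.1° Ω.

Z = 117 - j139.7 Ω = 182.2∠-50.1° Ω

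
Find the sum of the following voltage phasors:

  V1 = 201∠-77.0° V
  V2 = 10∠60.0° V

Step 1 — Convert each phasor to rectangular form:
  V1 = 201·(cos(-77.0°) + j·sin(-77.0°)) = 45.22 - j195.8 V
  V2 = 10·(cos(60.0°) + j·sin(60.0°)) = 5 + j8.66 V
Step 2 — Sum components: V_total = 50.22 - j187.2 V.
Step 3 — Convert to polar: |V_total| = 193.8 V, ∠V_total = -75.0°.

V_total = 193.8∠-75.0° V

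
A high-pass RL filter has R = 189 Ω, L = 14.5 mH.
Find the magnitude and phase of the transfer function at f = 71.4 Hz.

Step 1 — Angular frequency: ω = 2π·71.4 = 448.6 rad/s.
Step 2 — Transfer function: H(jω) = jωL/(R + jωL).
Step 3 — Numerator jωL = j·6.505; denominator R + jωL = 189 + j6.505.
Step 4 — H = 0.001183 + j0.03438.
Step 5 — Magnitude: |H| = 0.0344 (-29.3 dB); phase: φ = 88.0°.

|H| = 0.0344 (-29.3 dB), φ = 88.0°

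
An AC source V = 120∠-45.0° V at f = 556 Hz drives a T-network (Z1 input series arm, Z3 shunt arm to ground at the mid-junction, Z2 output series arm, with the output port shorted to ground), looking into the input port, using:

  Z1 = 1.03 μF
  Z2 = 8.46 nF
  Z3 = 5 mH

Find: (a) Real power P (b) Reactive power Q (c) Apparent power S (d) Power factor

Step 1 — Angular frequency: ω = 2π·f = 2π·556 = 3493 rad/s.
Step 2 — Component impedances:
  Z1: Z = 1/(jωC) = -j/(ω·C) = 0 - j277.9 Ω
  Z2: Z = 1/(jωC) = -j/(ω·C) = 0 - j3.384e+04 Ω
  Z3: Z = jωL = j·3493·0.005 = 0 + j17.47 Ω
Step 3 — With the output port shorted to ground, the output series arm Z2 runs from the junction to ground; the shunt arm Z3 also runs from the junction to ground. They appear in parallel: Z3 || Z2 = 0 + j17.48 Ω.
Step 4 — Series with input arm Z1: Z_in = Z1 + (Z3 || Z2) = 0 - j260.4 Ω = 260.4∠-90.0° Ω.
Step 5 — Source phasor: V = 120∠-45.0° V = 84.85 - j84.85 V.
Step 6 — Current: I = V / Z = 0.3258 + j0.3258 A = 0.4608∠45.0° A.
Step 7 — Complex power: S = V·I* = 0 - j55.29 VA.
Step 8 — Real power: P = Re(S) = 0 W.
Step 9 — Reactive power: Q = Im(S) = -55.29 VAR.
Step 10 — Apparent power: |S| = 55.29 VA.
Step 11 — Power factor: PF = P/|S| = 0 (leading).

(a) P = 0 W  (b) Q = -55.29 VAR  (c) S = 55.29 VA  (d) PF = 0 (leading)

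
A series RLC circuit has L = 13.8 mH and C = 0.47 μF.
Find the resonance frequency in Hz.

Step 1 — Resonance condition Im(Z)=0 gives ω₀ = 1/√(LC).
Step 2 — ω₀ = 1/√(0.0138·4.7e-07) = 1.242e+04 rad/s.
Step 3 — f₀ = ω₀/(2π) = 1976 Hz.

f₀ = 1976 Hz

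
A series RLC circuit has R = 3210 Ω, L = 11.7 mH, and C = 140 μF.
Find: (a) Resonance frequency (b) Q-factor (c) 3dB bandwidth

Step 1 — Resonance condition Im(Z)=0 gives ω₀ = 1/√(LC).
Step 2 — ω₀ = 1/√(0.0117·0.00014) = 781.3 rad/s.
Step 3 — f₀ = ω₀/(2π) = 124.4 Hz.
Step 4 — Series Q: Q = ω₀L/R = 781.3·0.0117/3210 = 0.002848.
Step 5 — 3dB bandwidth: Δω = ω₀/Q = 2.744e+05 rad/s; BW = Δω/(2π) = 4.367e+04 Hz.

(a) f₀ = 124.4 Hz  (b) Q = 0.002848  (c) BW = 4.367e+04 Hz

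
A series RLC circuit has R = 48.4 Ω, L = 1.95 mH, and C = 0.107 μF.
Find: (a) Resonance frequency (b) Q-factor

Step 1 — Resonance condition Im(Z)=0 gives ω₀ = 1/√(LC).
Step 2 — ω₀ = 1/√(0.00195·1.07e-07) = 6.923e+04 rad/s.
Step 3 — f₀ = ω₀/(2π) = 1.102e+04 Hz.
Step 4 — Series Q: Q = ω₀L/R = 6.923e+04·0.00195/48.4 = 2.789.

(a) f₀ = 1.102e+04 Hz  (b) Q = 2.789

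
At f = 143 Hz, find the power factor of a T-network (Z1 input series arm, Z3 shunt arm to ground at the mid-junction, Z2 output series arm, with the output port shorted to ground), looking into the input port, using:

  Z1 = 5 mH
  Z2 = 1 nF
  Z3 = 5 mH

Step 1 — Angular frequency: ω = 2π·f = 2π·143 = 898.5 rad/s.
Step 2 — Component impedances:
  Z1: Z = jωL = j·898.5·0.005 = 0 + j4.492 Ω
  Z2: Z = 1/(jωC) = -j/(ω·C) = 0 - j1.113e+06 Ω
  Z3: Z = jωL = j·898.5·0.005 = 0 + j4.492 Ω
Step 3 — With the output port shorted to ground, the output series arm Z2 runs from the junction to ground; the shunt arm Z3 also runs from the junction to ground. They appear in parallel: Z3 || Z2 = 0 + j4.492 Ω.
Step 4 — Series with input arm Z1: Z_in = Z1 + (Z3 || Z2) = 0 + j8.985 Ω = 8.985∠90.0° Ω.
Step 5 — Power factor: PF = cos(φ) = Re(Z)/|Z| = 0/8.985 = 0.
Step 6 — Type: Im(Z) = 8.985 ⇒ lagging (phase φ = 90.0°).

PF = 0 (lagging, φ = 90.0°)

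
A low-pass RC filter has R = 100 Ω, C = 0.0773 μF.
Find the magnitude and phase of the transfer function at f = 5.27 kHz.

Step 1 — Angular frequency: ω = 2π·5270 = 3.311e+04 rad/s.
Step 2 — Transfer function: H(jω) = 1/(1 + jωRC).
Step 3 — Denominator: 1 + jωRC = 1 + j·3.311e+04·100·7.73e-08 = 1 + j0.256.
Step 4 — H = 0.9385 - j0.2402.
Step 5 — Magnitude: |H| = 0.9688 (-0.3 dB); phase: φ = -14.4°.

|H| = 0.9688 (-0.3 dB), φ = -14.4°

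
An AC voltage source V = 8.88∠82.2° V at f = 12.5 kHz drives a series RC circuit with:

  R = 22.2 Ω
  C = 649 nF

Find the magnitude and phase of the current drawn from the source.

Step 1 — Angular frequency: ω = 2π·f = 2π·1.25e+04 = 7.854e+04 rad/s.
Step 2 — Component impedances:
  R: Z = R = 22.2 Ω
  C: Z = 1/(jωC) = -j/(ω·C) = 0 - j19.62 Ω
Step 3 — Series combination: Z_total = R + C = 22.2 - j19.62 Ω = 29.63∠-41.5° Ω.
Step 4 — Source phasor: V = 8.88∠82.2° V = 1.205 + j8.798 V.
Step 5 — Ohm's law: I = V / Z_total = (1.205 + j8.798) / (22.2 - j19.62) = -0.1662 + j0.2495 A.
Step 6 — Convert to polar: |I| = 0.2997 A, ∠I = 123.7°.

I = 0.2997∠123.7° A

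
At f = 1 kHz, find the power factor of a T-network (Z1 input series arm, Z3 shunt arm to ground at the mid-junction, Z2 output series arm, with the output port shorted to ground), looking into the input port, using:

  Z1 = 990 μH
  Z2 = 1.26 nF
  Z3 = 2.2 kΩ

Step 1 — Angular frequency: ω = 2π·f = 2π·1000 = 6283 rad/s.
Step 2 — Component impedances:
  Z1: Z = jωL = j·6283·0.00099 = 0 + j6.22 Ω
  Z2: Z = 1/(jωC) = -j/(ω·C) = 0 - j1.263e+05 Ω
  Z3: Z = R = 2200 Ω
Step 3 — With the output port shorted to ground, the output series arm Z2 runs from the junction to ground; the shunt arm Z3 also runs from the junction to ground. They appear in parallel: Z3 || Z2 = 2199 - j38.31 Ω.
Step 4 — Series with input arm Z1: Z_in = Z1 + (Z3 || Z2) = 2199 - j32.09 Ω = 2200∠-0.8° Ω.
Step 5 — Power factor: PF = cos(φ) = Re(Z)/|Z| = 2199.3/2199.6 = 0.9999.
Step 6 — Type: Im(Z) = -32.09 ⇒ leading (phase φ = -0.8°).

PF = 0.9999 (leading, φ = -0.8°)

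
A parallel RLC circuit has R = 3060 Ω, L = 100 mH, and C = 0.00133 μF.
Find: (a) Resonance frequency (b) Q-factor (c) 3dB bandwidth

Step 1 — Resonance: ω₀ = 1/√(LC) = 1/√(0.1·1.33e-09) = 8.671e+04 rad/s.
Step 2 — f₀ = ω₀/(2π) = 1.38e+04 Hz.
Step 3 — Parallel Q: Q = R/(ω₀L) = 3060/(8.671e+04·0.1) = 0.3529.
Step 4 — Bandwidth: Δω = ω₀/Q = 2.457e+05 rad/s; BW = Δω/(2π) = 3.911e+04 Hz.

(a) f₀ = 1.38e+04 Hz  (b) Q = 0.3529  (c) BW = 3.911e+04 Hz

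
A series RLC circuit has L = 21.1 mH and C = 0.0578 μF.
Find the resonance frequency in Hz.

Step 1 — Resonance condition Im(Z)=0 gives ω₀ = 1/√(LC).
Step 2 — ω₀ = 1/√(0.0211·5.78e-08) = 2.863e+04 rad/s.
Step 3 — f₀ = ω₀/(2π) = 4557 Hz.

f₀ = 4557 Hz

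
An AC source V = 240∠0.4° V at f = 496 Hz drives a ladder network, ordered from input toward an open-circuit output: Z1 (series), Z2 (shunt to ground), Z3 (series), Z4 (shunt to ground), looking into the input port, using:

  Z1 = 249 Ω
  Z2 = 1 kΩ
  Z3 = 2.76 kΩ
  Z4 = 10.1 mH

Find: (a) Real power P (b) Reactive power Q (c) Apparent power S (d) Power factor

Step 1 — Angular frequency: ω = 2π·f = 2π·496 = 3116 rad/s.
Step 2 — Component impedances:
  Z1: Z = R = 249 Ω
  Z2: Z = R = 1000 Ω
  Z3: Z = R = 2760 Ω
  Z4: Z = jωL = j·3116·0.0101 = 0 + j31.48 Ω
Step 3 — Ladder network (open output): work backward from the far end, alternating series and parallel combinations. Z_in = 983.1 + j2.226 Ω = 983.1∠0.1° Ω.
Step 4 — Source phasor: V = 240∠0.4° V = 240 + j1.676 V.
Step 5 — Current: I = V / Z = 0.2441 + j0.001152 A = 0.2441∠0.3° A.
Step 6 — Complex power: S = V·I* = 58.59 + j0.1327 VA.
Step 7 — Real power: P = Re(S) = 58.59 W.
Step 8 — Reactive power: Q = Im(S) = 0.1327 VAR.
Step 9 — Apparent power: |S| = 58.59 VA.
Step 10 — Power factor: PF = P/|S| = 1 (lagging).

(a) P = 58.59 W  (b) Q = 0.1327 VAR  (c) S = 58.59 VA  (d) PF = 1 (lagging)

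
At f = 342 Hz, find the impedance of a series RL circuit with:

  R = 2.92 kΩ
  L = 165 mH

Step 1 — Angular frequency: ω = 2π·f = 2π·342 = 2149 rad/s.
Step 2 — Component impedances:
  R: Z = R = 2920 Ω
  L: Z = jωL = j·2149·0.165 = 0 + j354.6 Ω
Step 3 — Series combination: Z_total = R + L = 2920 + j354.6 Ω = 2941∠6.9° Ω.

Z = 2920 + j354.6 Ω = 2941∠6.9° Ω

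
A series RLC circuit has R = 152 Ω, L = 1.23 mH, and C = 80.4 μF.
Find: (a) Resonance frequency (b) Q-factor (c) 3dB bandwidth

Step 1 — Resonance: ω₀ = 1/√(LC) = 1/√(0.00123·8.04e-05) = 3180 rad/s.
Step 2 — f₀ = ω₀/(2π) = 506.1 Hz.
Step 3 — Series Q: Q = ω₀L/R = 3180·0.00123/152 = 0.02573.
Step 4 — Bandwidth: Δω = ω₀/Q = 1.236e+05 rad/s; BW = Δω/(2π) = 1.967e+04 Hz.

(a) f₀ = 506.1 Hz  (b) Q = 0.02573  (c) BW = 1.967e+04 Hz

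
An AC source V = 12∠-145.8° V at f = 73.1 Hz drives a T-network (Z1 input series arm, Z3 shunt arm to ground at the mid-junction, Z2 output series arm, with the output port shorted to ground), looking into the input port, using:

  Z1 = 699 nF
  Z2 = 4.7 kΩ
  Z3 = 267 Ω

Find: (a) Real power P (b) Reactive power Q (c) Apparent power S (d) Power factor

Step 1 — Angular frequency: ω = 2π·f = 2π·73.1 = 459.3 rad/s.
Step 2 — Component impedances:
  Z1: Z = 1/(jωC) = -j/(ω·C) = 0 - j3115 Ω
  Z2: Z = R = 4700 Ω
  Z3: Z = R = 267 Ω
Step 3 — With the output port shorted to ground, the output series arm Z2 runs from the junction to ground; the shunt arm Z3 also runs from the junction to ground. They appear in parallel: Z3 || Z2 = 252.6 Ω.
Step 4 — Series with input arm Z1: Z_in = Z1 + (Z3 || Z2) = 252.6 - j3115 Ω = 3125∠-85.4° Ω.
Step 5 — Source phasor: V = 12∠-145.8° V = -9.925 - j6.745 V.
Step 6 — Current: I = V / Z = 0.001895 - j0.00334 A = 0.00384∠-60.4° A.
Step 7 — Complex power: S = V·I* = 0.003725 - j0.04593 VA.
Step 8 — Real power: P = Re(S) = 0.003725 W.
Step 9 — Reactive power: Q = Im(S) = -0.04593 VAR.
Step 10 — Apparent power: |S| = 0.04608 VA.
Step 11 — Power factor: PF = P/|S| = 0.08085 (leading).

(a) P = 0.003725 W  (b) Q = -0.04593 VAR  (c) S = 0.04608 VA  (d) PF = 0.08085 (leading)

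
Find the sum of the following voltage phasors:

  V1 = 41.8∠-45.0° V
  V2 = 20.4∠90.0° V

Step 1 — Convert each phasor to rectangular form:
  V1 = 41.8·(cos(-45.0°) + j·sin(-45.0°)) = 29.56 - j29.56 V
  V2 = 20.4·(cos(90.0°) + j·sin(90.0°)) = 0 + j20.4 V
Step 2 — Sum components: V_total = 29.56 - j9.157 V.
Step 3 — Convert to polar: |V_total| = 30.94 V, ∠V_total = -17.2°.

V_total = 30.94∠-17.2° V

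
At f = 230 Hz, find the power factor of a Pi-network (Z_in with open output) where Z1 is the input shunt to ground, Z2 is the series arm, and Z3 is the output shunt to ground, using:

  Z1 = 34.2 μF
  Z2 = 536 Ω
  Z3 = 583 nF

Step 1 — Angular frequency: ω = 2π·f = 2π·230 = 1445 rad/s.
Step 2 — Component impedances:
  Z1: Z = 1/(jωC) = -j/(ω·C) = 0 - j20.23 Ω
  Z2: Z = R = 536 Ω
  Z3: Z = 1/(jωC) = -j/(ω·C) = 0 - j1187 Ω
Step 3 — With open output, the series arm Z2 and the output shunt Z3 appear in series to ground: Z2 + Z3 = 536 - j1187 Ω.
Step 4 — Parallel with input shunt Z1: Z_in = Z1 || (Z2 + Z3) = 0.1258 - j19.95 Ω = 19.95∠-89.6° Ω.
Step 5 — Power factor: PF = cos(φ) = Re(Z)/|Z| = 0.12578/19.95 = 0.006305.
Step 6 — Type: Im(Z) = -19.95 ⇒ leading (phase φ = -89.6°).

PF = 0.006305 (leading, φ = -89.6°)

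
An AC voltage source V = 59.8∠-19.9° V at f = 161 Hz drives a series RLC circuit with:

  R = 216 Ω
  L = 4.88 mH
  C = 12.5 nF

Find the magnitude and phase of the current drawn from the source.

Step 1 — Angular frequency: ω = 2π·f = 2π·161 = 1012 rad/s.
Step 2 — Component impedances:
  R: Z = R = 216 Ω
  L: Z = jωL = j·1012·0.00488 = 0 + j4.937 Ω
  C: Z = 1/(jωC) = -j/(ω·C) = 0 - j7.908e+04 Ω
Step 3 — Series combination: Z_total = R + L + C = 216 - j7.908e+04 Ω = 7.908e+04∠-89.8° Ω.
Step 4 — Source phasor: V = 59.8∠-19.9° V = 56.23 - j20.35 V.
Step 5 — Ohm's law: I = V / Z_total = (56.23 - j20.35) / (216 - j7.908e+04) = 0.0002593 + j0.0007103 A.
Step 6 — Convert to polar: |I| = 0.0007562 A, ∠I = 69.9°.

I = 0.0007562∠69.9° A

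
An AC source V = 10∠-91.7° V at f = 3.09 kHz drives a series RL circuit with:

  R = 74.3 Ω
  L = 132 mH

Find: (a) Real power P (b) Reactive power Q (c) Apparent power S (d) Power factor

Step 1 — Angular frequency: ω = 2π·f = 2π·3090 = 1.942e+04 rad/s.
Step 2 — Component impedances:
  R: Z = R = 74.3 Ω
  L: Z = jωL = j·1.942e+04·0.132 = 0 + j2563 Ω
Step 3 — Series combination: Z_total = R + L = 74.3 + j2563 Ω = 2564∠88.3° Ω.
Step 4 — Source phasor: V = 10∠-91.7° V = -0.2967 - j9.996 V.
Step 5 — Current: I = V / Z = -0.0039 + j2.679e-06 A = 0.0039∠180.0° A.
Step 6 — Complex power: S = V·I* = 0.00113 + j0.03899 VA.
Step 7 — Real power: P = Re(S) = 0.00113 W.
Step 8 — Reactive power: Q = Im(S) = 0.03899 VAR.
Step 9 — Apparent power: |S| = 0.039 VA.
Step 10 — Power factor: PF = P/|S| = 0.02898 (lagging).

(a) P = 0.00113 W  (b) Q = 0.03899 VAR  (c) S = 0.039 VA  (d) PF = 0.02898 (lagging)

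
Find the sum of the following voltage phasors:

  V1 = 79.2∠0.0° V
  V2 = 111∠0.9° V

Step 1 — Convert each phasor to rectangular form:
  V1 = 79.2·(cos(0.0°) + j·sin(0.0°)) = 79.2 V
  V2 = 111·(cos(0.9°) + j·sin(0.9°)) = 111 + j1.744 V
Step 2 — Sum components: V_total = 190.2 + j1.744 V.
Step 3 — Convert to polar: |V_total| = 190.2 V, ∠V_total = 0.5°.

V_total = 190.2∠0.5° V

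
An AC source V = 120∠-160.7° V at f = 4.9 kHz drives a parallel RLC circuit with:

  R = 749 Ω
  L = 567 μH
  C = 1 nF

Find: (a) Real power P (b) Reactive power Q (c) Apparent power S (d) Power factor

Step 1 — Angular frequency: ω = 2π·f = 2π·4900 = 3.079e+04 rad/s.
Step 2 — Component impedances:
  R: Z = R = 749 Ω
  L: Z = jωL = j·3.079e+04·0.000567 = 0 + j17.46 Ω
  C: Z = 1/(jωC) = -j/(ω·C) = 0 - j3.248e+04 Ω
Step 3 — Parallel combination: 1/Z_total = 1/R + 1/L + 1/C; Z_total = 0.4071 + j17.46 Ω = 17.46∠88.7° Ω.
Step 4 — Source phasor: V = 120∠-160.7° V = -113.3 - j39.66 V.
Step 5 — Current: I = V / Z = -2.422 + j6.431 A = 6.872∠110.6° A.
Step 6 — Complex power: S = V·I* = 19.23 + j824.5 VA.
Step 7 — Real power: P = Re(S) = 19.23 W.
Step 8 — Reactive power: Q = Im(S) = 824.5 VAR.
Step 9 — Apparent power: |S| = 824.7 VA.
Step 10 — Power factor: PF = P/|S| = 0.02331 (lagging).

(a) P = 19.23 W  (b) Q = 824.5 VAR  (c) S = 824.7 VA  (d) PF = 0.02331 (lagging)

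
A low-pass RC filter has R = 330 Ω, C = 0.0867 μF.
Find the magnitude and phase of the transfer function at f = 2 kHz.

Step 1 — Angular frequency: ω = 2π·2000 = 1.257e+04 rad/s.
Step 2 — Transfer function: H(jω) = 1/(1 + jωRC).
Step 3 — Denominator: 1 + jωRC = 1 + j·1.257e+04·330·8.67e-08 = 1 + j0.3595.
Step 4 — H = 0.8855 - j0.3184.
Step 5 — Magnitude: |H| = 0.941 (-0.5 dB); phase: φ = -19.8°.

|H| = 0.941 (-0.5 dB), φ = -19.8°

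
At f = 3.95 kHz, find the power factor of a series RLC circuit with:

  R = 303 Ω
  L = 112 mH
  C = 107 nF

Step 1 — Angular frequency: ω = 2π·f = 2π·3950 = 2.482e+04 rad/s.
Step 2 — Component impedances:
  R: Z = R = 303 Ω
  L: Z = jωL = j·2.482e+04·0.112 = 0 + j2780 Ω
  C: Z = 1/(jωC) = -j/(ω·C) = 0 - j376.6 Ω
Step 3 — Series combination: Z_total = R + L + C = 303 + j2403 Ω = 2422∠82.8° Ω.
Step 4 — Power factor: PF = cos(φ) = Re(Z)/|Z| = 303/2422 = 0.1251.
Step 5 — Type: Im(Z) = 2403 ⇒ lagging (phase φ = 82.8°).

PF = 0.1251 (lagging, φ = 82.8°)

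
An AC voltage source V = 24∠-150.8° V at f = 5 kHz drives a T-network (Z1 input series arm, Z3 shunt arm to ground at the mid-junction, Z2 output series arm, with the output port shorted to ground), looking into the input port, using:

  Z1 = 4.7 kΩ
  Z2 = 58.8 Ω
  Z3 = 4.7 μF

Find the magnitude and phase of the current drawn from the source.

Step 1 — Angular frequency: ω = 2π·f = 2π·5000 = 3.142e+04 rad/s.
Step 2 — Component impedances:
  Z1: Z = R = 4700 Ω
  Z2: Z = R = 58.8 Ω
  Z3: Z = 1/(jωC) = -j/(ω·C) = 0 - j6.773 Ω
Step 3 — With the output port shorted to ground, the output series arm Z2 runs from the junction to ground; the shunt arm Z3 also runs from the junction to ground. They appear in parallel: Z3 || Z2 = 0.7698 - j6.684 Ω.
Step 4 — Series with input arm Z1: Z_in = Z1 + (Z3 || Z2) = 4701 - j6.684 Ω = 4701∠-0.1° Ω.
Step 5 — Source phasor: V = 24∠-150.8° V = -20.95 - j11.71 V.
Step 6 — Ohm's law: I = V / Z_total = (-20.95 - j11.71) / (4701 - j6.684) = -0.004453 - j0.002497 A.
Step 7 — Convert to polar: |I| = 0.005106 A, ∠I = -150.7°.

I = 0.005106∠-150.7° A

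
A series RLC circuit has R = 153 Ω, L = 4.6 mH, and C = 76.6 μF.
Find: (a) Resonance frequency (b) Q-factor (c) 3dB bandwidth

Step 1 — Resonance: ω₀ = 1/√(LC) = 1/√(0.0046·7.66e-05) = 1685 rad/s.
Step 2 — f₀ = ω₀/(2π) = 268.1 Hz.
Step 3 — Series Q: Q = ω₀L/R = 1685·0.0046/153 = 0.05065.
Step 4 — Bandwidth: Δω = ω₀/Q = 3.326e+04 rad/s; BW = Δω/(2π) = 5294 Hz.

(a) f₀ = 268.1 Hz  (b) Q = 0.05065  (c) BW = 5294 Hz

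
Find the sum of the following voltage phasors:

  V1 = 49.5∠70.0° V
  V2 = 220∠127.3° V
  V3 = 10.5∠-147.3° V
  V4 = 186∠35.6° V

Step 1 — Convert each phasor to rectangular form:
  V1 = 49.5·(cos(70.0°) + j·sin(70.0°)) = 16.93 + j46.51 V
  V2 = 220·(cos(127.3°) + j·sin(127.3°)) = -133.3 + j175 V
  V3 = 10.5·(cos(-147.3°) + j·sin(-147.3°)) = -8.836 - j5.673 V
  V4 = 186·(cos(35.6°) + j·sin(35.6°)) = 151.2 + j108.3 V
Step 2 — Sum components: V_total = 26.01 + j324.1 V.
Step 3 — Convert to polar: |V_total| = 325.2 V, ∠V_total = 85.4°.

V_total = 325.2∠85.4° V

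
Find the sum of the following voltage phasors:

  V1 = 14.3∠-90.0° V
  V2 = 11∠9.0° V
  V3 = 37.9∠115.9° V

Step 1 — Convert each phasor to rectangular form:
  V1 = 14.3·(cos(-90.0°) + j·sin(-90.0°)) = 0 - j14.3 V
  V2 = 11·(cos(9.0°) + j·sin(9.0°)) = 10.86 + j1.721 V
  V3 = 37.9·(cos(115.9°) + j·sin(115.9°)) = -16.55 + j34.09 V
Step 2 — Sum components: V_total = -5.69 + j21.51 V.
Step 3 — Convert to polar: |V_total| = 22.25 V, ∠V_total = 104.8°.

V_total = 22.25∠104.8° V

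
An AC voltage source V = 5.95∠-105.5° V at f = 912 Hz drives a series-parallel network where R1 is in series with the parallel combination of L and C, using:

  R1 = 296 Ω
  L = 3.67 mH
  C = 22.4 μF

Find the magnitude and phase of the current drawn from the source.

Step 1 — Angular frequency: ω = 2π·f = 2π·912 = 5730 rad/s.
Step 2 — Component impedances:
  R1: Z = R = 296 Ω
  L: Z = jωL = j·5730·0.00367 = 0 + j21.03 Ω
  C: Z = 1/(jωC) = -j/(ω·C) = 0 - j7.791 Ω
Step 3 — Parallel branch: L || C = 1/(1/L + 1/C) = 0 - j12.38 Ω.
Step 4 — Series with R1: Z_total = R1 + (L || C) = 296 - j12.38 Ω = 296.3∠-2.4° Ω.
Step 5 — Source phasor: V = 5.95∠-105.5° V = -1.59 - j5.734 V.
Step 6 — Ohm's law: I = V / Z_total = (-1.59 - j5.734) / (296 - j12.38) = -0.004554 - j0.01956 A.
Step 7 — Convert to polar: |I| = 0.02008 A, ∠I = -103.1°.

I = 0.02008∠-103.1° A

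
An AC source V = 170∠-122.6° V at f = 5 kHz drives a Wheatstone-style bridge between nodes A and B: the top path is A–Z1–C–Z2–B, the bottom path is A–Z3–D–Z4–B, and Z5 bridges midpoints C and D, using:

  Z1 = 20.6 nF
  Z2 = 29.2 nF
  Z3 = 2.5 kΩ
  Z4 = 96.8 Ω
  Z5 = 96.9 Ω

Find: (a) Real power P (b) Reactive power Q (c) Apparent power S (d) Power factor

Step 1 — Angular frequency: ω = 2π·f = 2π·5000 = 3.142e+04 rad/s.
Step 2 — Component impedances:
  Z1: Z = 1/(jωC) = -j/(ω·C) = 0 - j1545 Ω
  Z2: Z = 1/(jωC) = -j/(ω·C) = 0 - j1090 Ω
  Z3: Z = R = 2500 Ω
  Z4: Z = R = 96.8 Ω
  Z5: Z = R = 96.9 Ω
Step 3 — Bridge requires nodal analysis (the Z5 bridge couples midpoints C and D, so the two paths cannot be reduced to a simple series/parallel combination). Setting node B to ground and injecting 1 A at node A, the 3-node admittance system at A, C, D solves to V_A = Z_AB = 827.4 - j1083 Ω = 1363∠-52.6° Ω.
Step 4 — Source phasor: V = 170∠-122.6° V = -91.59 - j143.2 V.
Step 5 — Current: I = V / Z = 0.04269 - j0.1172 A = 0.1248∠-70.0° A.
Step 6 — Complex power: S = V·I* = 12.88 - j16.85 VA.
Step 7 — Real power: P = Re(S) = 12.88 W.
Step 8 — Reactive power: Q = Im(S) = -16.85 VAR.
Step 9 — Apparent power: |S| = 21.21 VA.
Step 10 — Power factor: PF = P/|S| = 0.6072 (leading).

(a) P = 12.88 W  (b) Q = -16.85 VAR  (c) S = 21.21 VA  (d) PF = 0.6072 (leading)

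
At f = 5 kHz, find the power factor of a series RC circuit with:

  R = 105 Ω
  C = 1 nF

Step 1 — Angular frequency: ω = 2π·f = 2π·5000 = 3.142e+04 rad/s.
Step 2 — Component impedances:
  R: Z = R = 105 Ω
  C: Z = 1/(jωC) = -j/(ω·C) = 0 - j3.183e+04 Ω
Step 3 — Series combination: Z_total = R + C = 105 - j3.183e+04 Ω = 3.183e+04∠-89.8° Ω.
Step 4 — Power factor: PF = cos(φ) = Re(Z)/|Z| = 105/3.183e+04 = 0.003299.
Step 5 — Type: Im(Z) = -3.183e+04 ⇒ leading (phase φ = -89.8°).

PF = 0.003299 (leading, φ = -89.8°)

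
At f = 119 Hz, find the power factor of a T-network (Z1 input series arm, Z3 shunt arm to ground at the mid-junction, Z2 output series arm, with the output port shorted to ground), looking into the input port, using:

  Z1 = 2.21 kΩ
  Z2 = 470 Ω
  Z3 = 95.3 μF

Step 1 — Angular frequency: ω = 2π·f = 2π·119 = 747.7 rad/s.
Step 2 — Component impedances:
  Z1: Z = R = 2210 Ω
  Z2: Z = R = 470 Ω
  Z3: Z = 1/(jωC) = -j/(ω·C) = 0 - j14.03 Ω
Step 3 — With the output port shorted to ground, the output series arm Z2 runs from the junction to ground; the shunt arm Z3 also runs from the junction to ground. They appear in parallel: Z3 || Z2 = 0.4187 - j14.02 Ω.
Step 4 — Series with input arm Z1: Z_in = Z1 + (Z3 || Z2) = 2210 - j14.02 Ω = 2210∠-0.4° Ω.
Step 5 — Power factor: PF = cos(φ) = Re(Z)/|Z| = 2210/2210 = 1.
Step 6 — Type: Im(Z) = -14.02 ⇒ leading (phase φ = -0.4°).

PF = 1 (leading, φ = -0.4°)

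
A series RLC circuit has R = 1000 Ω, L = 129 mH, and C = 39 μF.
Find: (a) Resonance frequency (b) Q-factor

Step 1 — Resonance condition Im(Z)=0 gives ω₀ = 1/√(LC).
Step 2 — ω₀ = 1/√(0.129·3.9e-05) = 445.8 rad/s.
Step 3 — f₀ = ω₀/(2π) = 70.96 Hz.
Step 4 — Series Q: Q = ω₀L/R = 445.8·0.129/1000 = 0.05751.

(a) f₀ = 70.96 Hz  (b) Q = 0.05751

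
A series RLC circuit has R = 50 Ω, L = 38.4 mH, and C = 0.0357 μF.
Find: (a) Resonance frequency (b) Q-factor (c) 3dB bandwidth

Step 1 — Resonance: ω₀ = 1/√(LC) = 1/√(0.0384·3.57e-08) = 2.701e+04 rad/s.
Step 2 — f₀ = ω₀/(2π) = 4299 Hz.
Step 3 — Series Q: Q = ω₀L/R = 2.701e+04·0.0384/50 = 20.74.
Step 4 — Bandwidth: Δω = ω₀/Q = 1302 rad/s; BW = Δω/(2π) = 207.2 Hz.

(a) f₀ = 4299 Hz  (b) Q = 20.74  (c) BW = 207.2 Hz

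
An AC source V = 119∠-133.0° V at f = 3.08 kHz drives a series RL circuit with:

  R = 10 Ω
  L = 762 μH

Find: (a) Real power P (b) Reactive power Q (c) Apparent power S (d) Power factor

Step 1 — Angular frequency: ω = 2π·f = 2π·3080 = 1.935e+04 rad/s.
Step 2 — Component impedances:
  R: Z = R = 10 Ω
  L: Z = jωL = j·1.935e+04·0.000762 = 0 + j14.75 Ω
Step 3 — Series combination: Z_total = R + L = 10 + j14.75 Ω = 17.82∠55.9° Ω.
Step 4 — Source phasor: V = 119∠-133.0° V = -81.16 - j87.03 V.
Step 5 — Current: I = V / Z = -6.599 + j1.028 A = 6.679∠171.1° A.
Step 6 — Complex power: S = V·I* = 446.1 + j657.8 VA.
Step 7 — Real power: P = Re(S) = 446.1 W.
Step 8 — Reactive power: Q = Im(S) = 657.8 VAR.
Step 9 — Apparent power: |S| = 794.8 VA.
Step 10 — Power factor: PF = P/|S| = 0.5613 (lagging).

(a) P = 446.1 W  (b) Q = 657.8 VAR  (c) S = 794.8 VA  (d) PF = 0.5613 (lagging)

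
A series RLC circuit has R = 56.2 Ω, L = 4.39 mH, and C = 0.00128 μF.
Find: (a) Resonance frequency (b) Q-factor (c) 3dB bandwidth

Step 1 — Resonance condition Im(Z)=0 gives ω₀ = 1/√(LC).
Step 2 — ω₀ = 1/√(0.00439·1.28e-09) = 4.219e+05 rad/s.
Step 3 — f₀ = ω₀/(2π) = 6.714e+04 Hz.
Step 4 — Series Q: Q = ω₀L/R = 4.219e+05·0.00439/56.2 = 32.95.
Step 5 — 3dB bandwidth: Δω = ω₀/Q = 1.28e+04 rad/s; BW = Δω/(2π) = 2037 Hz.

(a) f₀ = 6.714e+04 Hz  (b) Q = 32.95  (c) BW = 2037 Hz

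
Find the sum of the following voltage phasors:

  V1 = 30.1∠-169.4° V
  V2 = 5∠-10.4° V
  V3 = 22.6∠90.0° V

Step 1 — Convert each phasor to rectangular form:
  V1 = 30.1·(cos(-169.4°) + j·sin(-169.4°)) = -29.59 - j5.537 V
  V2 = 5·(cos(-10.4°) + j·sin(-10.4°)) = 4.918 - j0.9026 V
  V3 = 22.6·(cos(90.0°) + j·sin(90.0°)) = 0 + j22.6 V
Step 2 — Sum components: V_total = -24.67 + j16.16 V.
Step 3 — Convert to polar: |V_total| = 29.49 V, ∠V_total = 146.8°.

V_total = 29.49∠146.8° V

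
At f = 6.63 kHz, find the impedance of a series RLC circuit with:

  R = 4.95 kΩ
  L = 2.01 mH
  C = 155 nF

Step 1 — Angular frequency: ω = 2π·f = 2π·6630 = 4.166e+04 rad/s.
Step 2 — Component impedances:
  R: Z = R = 4950 Ω
  L: Z = jωL = j·4.166e+04·0.00201 = 0 + j83.73 Ω
  C: Z = 1/(jωC) = -j/(ω·C) = 0 - j154.9 Ω
Step 3 — Series combination: Z_total = R + L + C = 4950 - j71.14 Ω = 4951∠-0.8° Ω.

Z = 4950 - j71.14 Ω = 4951∠-0.8° Ω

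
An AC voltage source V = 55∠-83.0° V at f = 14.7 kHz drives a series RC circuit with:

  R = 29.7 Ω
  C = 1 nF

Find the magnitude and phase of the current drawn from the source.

Step 1 — Angular frequency: ω = 2π·f = 2π·1.47e+04 = 9.236e+04 rad/s.
Step 2 — Component impedances:
  R: Z = R = 29.7 Ω
  C: Z = 1/(jωC) = -j/(ω·C) = 0 - j1.083e+04 Ω
Step 3 — Series combination: Z_total = R + C = 29.7 - j1.083e+04 Ω = 1.083e+04∠-89.8° Ω.
Step 4 — Source phasor: V = 55∠-83.0° V = 6.703 - j54.59 V.
Step 5 — Ohm's law: I = V / Z_total = (6.703 - j54.59) / (29.7 - j1.083e+04) = 0.005044 + j0.0006053 A.
Step 6 — Convert to polar: |I| = 0.00508 A, ∠I = 6.8°.

I = 0.00508∠6.8° A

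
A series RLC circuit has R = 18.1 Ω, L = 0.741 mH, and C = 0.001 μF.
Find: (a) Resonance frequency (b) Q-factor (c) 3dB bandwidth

Step 1 — Resonance condition Im(Z)=0 gives ω₀ = 1/√(LC).
Step 2 — ω₀ = 1/√(0.000741·1e-09) = 1.162e+06 rad/s.
Step 3 — f₀ = ω₀/(2π) = 1.849e+05 Hz.
Step 4 — Series Q: Q = ω₀L/R = 1.162e+06·0.000741/18.1 = 47.56.
Step 5 — 3dB bandwidth: Δω = ω₀/Q = 2.443e+04 rad/s; BW = Δω/(2π) = 3888 Hz.

(a) f₀ = 1.849e+05 Hz  (b) Q = 47.56  (c) BW = 3888 Hz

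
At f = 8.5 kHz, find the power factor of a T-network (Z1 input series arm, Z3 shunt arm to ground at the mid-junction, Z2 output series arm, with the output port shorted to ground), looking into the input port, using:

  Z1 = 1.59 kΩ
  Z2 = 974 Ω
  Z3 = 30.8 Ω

Step 1 — Angular frequency: ω = 2π·f = 2π·8500 = 5.341e+04 rad/s.
Step 2 — Component impedances:
  Z1: Z = R = 1590 Ω
  Z2: Z = R = 974 Ω
  Z3: Z = R = 30.8 Ω
Step 3 — With the output port shorted to ground, the output series arm Z2 runs from the junction to ground; the shunt arm Z3 also runs from the junction to ground. They appear in parallel: Z3 || Z2 = 29.86 Ω.
Step 4 — Series with input arm Z1: Z_in = Z1 + (Z3 || Z2) = 1620 Ω = 1620∠0.0° Ω.
Step 5 — Power factor: PF = cos(φ) = Re(Z)/|Z| = 1620/1620 = 1.
Step 6 — Type: Im(Z) = 0 ⇒ unity (phase φ = 0.0°).

PF = 1 (unity, φ = 0.0°)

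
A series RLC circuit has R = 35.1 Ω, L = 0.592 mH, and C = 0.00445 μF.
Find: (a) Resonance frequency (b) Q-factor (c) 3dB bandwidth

Step 1 — Resonance: ω₀ = 1/√(LC) = 1/√(0.000592·4.45e-09) = 6.161e+05 rad/s.
Step 2 — f₀ = ω₀/(2π) = 9.806e+04 Hz.
Step 3 — Series Q: Q = ω₀L/R = 6.161e+05·0.000592/35.1 = 10.39.
Step 4 — Bandwidth: Δω = ω₀/Q = 5.929e+04 rad/s; BW = Δω/(2π) = 9436 Hz.

(a) f₀ = 9.806e+04 Hz  (b) Q = 10.39  (c) BW = 9436 Hz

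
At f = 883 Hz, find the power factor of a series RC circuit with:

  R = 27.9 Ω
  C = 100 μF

Step 1 — Angular frequency: ω = 2π·f = 2π·883 = 5548 rad/s.
Step 2 — Component impedances:
  R: Z = R = 27.9 Ω
  C: Z = 1/(jωC) = -j/(ω·C) = 0 - j1.802 Ω
Step 3 — Series combination: Z_total = R + C = 27.9 - j1.802 Ω = 27.96∠-3.7° Ω.
Step 4 — Power factor: PF = cos(φ) = Re(Z)/|Z| = 27.9/27.96 = 0.9979.
Step 5 — Type: Im(Z) = -1.802 ⇒ leading (phase φ = -3.7°).

PF = 0.9979 (leading, φ = -3.7°)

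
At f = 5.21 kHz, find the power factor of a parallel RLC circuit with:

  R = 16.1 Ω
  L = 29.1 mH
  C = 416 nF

Step 1 — Angular frequency: ω = 2π·f = 2π·5210 = 3.274e+04 rad/s.
Step 2 — Component impedances:
  R: Z = R = 16.1 Ω
  L: Z = jωL = j·3.274e+04·0.0291 = 0 + j952.6 Ω
  C: Z = 1/(jωC) = -j/(ω·C) = 0 - j73.43 Ω
Step 3 — Parallel combination: 1/Z_total = 1/R + 1/L + 1/C; Z_total = 15.47 - j3.13 Ω = 15.78∠-11.4° Ω.
Step 4 — Power factor: PF = cos(φ) = Re(Z)/|Z| = 15.4667/15.7802 = 0.9801.
Step 5 — Type: Im(Z) = -3.13 ⇒ leading (phase φ = -11.4°).

PF = 0.9801 (leading, φ = -11.4°)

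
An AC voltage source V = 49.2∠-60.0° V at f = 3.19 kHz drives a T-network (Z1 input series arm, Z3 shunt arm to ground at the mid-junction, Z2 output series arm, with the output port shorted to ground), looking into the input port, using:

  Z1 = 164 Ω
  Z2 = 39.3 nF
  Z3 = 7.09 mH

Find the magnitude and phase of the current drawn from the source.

Step 1 — Angular frequency: ω = 2π·f = 2π·3190 = 2.004e+04 rad/s.
Step 2 — Component impedances:
  Z1: Z = R = 164 Ω
  Z2: Z = 1/(jωC) = -j/(ω·C) = 0 - j1270 Ω
  Z3: Z = jωL = j·2.004e+04·0.00709 = 0 + j142.1 Ω
Step 3 — With the output port shorted to ground, the output series arm Z2 runs from the junction to ground; the shunt arm Z3 also runs from the junction to ground. They appear in parallel: Z3 || Z2 = 0 + j160 Ω.
Step 4 — Series with input arm Z1: Z_in = Z1 + (Z3 || Z2) = 164 + j160 Ω = 229.1∠44.3° Ω.
Step 5 — Source phasor: V = 49.2∠-60.0° V = 24.6 - j42.61 V.
Step 6 — Ohm's law: I = V / Z_total = (24.6 - j42.61) / (164 + j160) = -0.05302 - j0.2081 A.
Step 7 — Convert to polar: |I| = 0.2147 A, ∠I = -104.3°.

I = 0.2147∠-104.3° A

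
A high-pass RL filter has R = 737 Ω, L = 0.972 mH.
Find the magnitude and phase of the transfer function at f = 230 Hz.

Step 1 — Angular frequency: ω = 2π·230 = 1445 rad/s.
Step 2 — Transfer function: H(jω) = jωL/(R + jωL).
Step 3 — Numerator jωL = j·1.405; denominator R + jωL = 737 + j1.405.
Step 4 — H = 3.633e-06 + j0.001906.
Step 5 — Magnitude: |H| = 0.001906 (-54.4 dB); phase: φ = 89.9°.

|H| = 0.001906 (-54.4 dB), φ = 89.9°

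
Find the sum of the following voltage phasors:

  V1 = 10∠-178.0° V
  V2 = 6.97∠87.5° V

Step 1 — Convert each phasor to rectangular form:
  V1 = 10·(cos(-178.0°) + j·sin(-178.0°)) = -9.994 - j0.349 V
  V2 = 6.97·(cos(87.5°) + j·sin(87.5°)) = 0.304 + j6.963 V
Step 2 — Sum components: V_total = -9.69 + j6.614 V.
Step 3 — Convert to polar: |V_total| = 11.73 V, ∠V_total = 145.7°.

V_total = 11.73∠145.7° V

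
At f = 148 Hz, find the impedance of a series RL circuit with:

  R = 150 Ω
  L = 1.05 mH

Step 1 — Angular frequency: ω = 2π·f = 2π·148 = 929.9 rad/s.
Step 2 — Component impedances:
  R: Z = R = 150 Ω
  L: Z = jωL = j·929.9·0.00105 = 0 + j0.9764 Ω
Step 3 — Series combination: Z_total = R + L = 150 + j0.9764 Ω = 150∠0.4° Ω.

Z = 150 + j0.9764 Ω = 150∠0.4° Ω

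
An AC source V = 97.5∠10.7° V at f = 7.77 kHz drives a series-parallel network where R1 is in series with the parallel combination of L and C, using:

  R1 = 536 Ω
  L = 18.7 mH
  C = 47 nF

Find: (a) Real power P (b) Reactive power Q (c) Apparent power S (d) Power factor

Step 1 — Angular frequency: ω = 2π·f = 2π·7770 = 4.882e+04 rad/s.
Step 2 — Component impedances:
  R1: Z = R = 536 Ω
  L: Z = jωL = j·4.882e+04·0.0187 = 0 + j912.9 Ω
  C: Z = 1/(jωC) = -j/(ω·C) = 0 - j435.8 Ω
Step 3 — Parallel branch: L || C = 1/(1/L + 1/C) = 0 - j833.9 Ω.
Step 4 — Series with R1: Z_total = R1 + (L || C) = 536 - j833.9 Ω = 991.3∠-57.3° Ω.
Step 5 — Source phasor: V = 97.5∠10.7° V = 95.8 + j18.1 V.
Step 6 — Current: I = V / Z = 0.0369 + j0.09117 A = 0.09836∠68.0° A.
Step 7 — Complex power: S = V·I* = 5.185 - j8.067 VA.
Step 8 — Real power: P = Re(S) = 5.185 W.
Step 9 — Reactive power: Q = Im(S) = -8.067 VAR.
Step 10 — Apparent power: |S| = 9.59 VA.
Step 11 — Power factor: PF = P/|S| = 0.5407 (leading).

(a) P = 5.185 W  (b) Q = -8.067 VAR  (c) S = 9.59 VA  (d) PF = 0.5407 (leading)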